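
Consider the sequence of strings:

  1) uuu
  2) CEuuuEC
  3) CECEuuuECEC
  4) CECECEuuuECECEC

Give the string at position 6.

Every step adds CE to the front and EC to the end of the previous string.
From CECECEuuuECECEC, 2 further steps: CECECEuuuECECEC → CECECECEuuuECECECEC → (answer).

CECECECECEuuuECECECECEC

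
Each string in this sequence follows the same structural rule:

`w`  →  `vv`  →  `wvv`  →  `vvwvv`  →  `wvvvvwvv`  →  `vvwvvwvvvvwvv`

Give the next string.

wvvvvwvvvvwvvwvvvvwvv

This is a Fibonacci-style word recurrence s(k) = s(k−2)·s(k−1): e.g. w·vv = wvv.
The next term joins wvvvvwvv and vvwvvwvvvvwvv.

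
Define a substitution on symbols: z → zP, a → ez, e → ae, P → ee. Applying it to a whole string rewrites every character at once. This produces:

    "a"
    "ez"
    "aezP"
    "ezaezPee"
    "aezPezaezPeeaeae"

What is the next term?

ezaezPeeaezPezaezPeeaeaeezaeezae

Applying the rule to each of the 16 symbols of aezPezaezPeeaeae gives the pieces ez ae zP ee ae zP ez ae zP ee ae ae ez ae ez ae, which concatenate to the answer.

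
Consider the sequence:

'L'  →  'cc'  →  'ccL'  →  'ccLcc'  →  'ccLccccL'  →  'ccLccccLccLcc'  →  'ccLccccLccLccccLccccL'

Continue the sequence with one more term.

ccLccccLccLccccLccccLccLccccLccLcc

This is a Fibonacci-style word recurrence s(k) = s(k−1)·s(k−2): e.g. cc·L = ccL.
The next term joins ccLccccLccLccccLccccL and ccLccccLccLcc.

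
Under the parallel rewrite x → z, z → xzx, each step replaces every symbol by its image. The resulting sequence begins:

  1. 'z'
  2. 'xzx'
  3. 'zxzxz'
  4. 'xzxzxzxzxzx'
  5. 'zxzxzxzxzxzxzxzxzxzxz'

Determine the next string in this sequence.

xzxzxzxzxzxzxzxzxzxzxzxzxzxzxzxzxzxzxzxzxzx

Applying the rule to each of the 21 symbols of zxzxzxzxzxzxzxzxzxzxz gives the pieces xzx z xzx z xzx z xzx z xzx z xzx z xzx z xzx z xzx z xzx z xzx, which concatenate to the answer.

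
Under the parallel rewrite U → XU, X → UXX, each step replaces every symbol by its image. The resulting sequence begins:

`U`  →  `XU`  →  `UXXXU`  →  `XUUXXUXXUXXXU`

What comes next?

UXXXUXUUXXUXXXUUXXUXXXUUXXUXXUXXXU

φ(XUUXXUXXUXXXU) expands symbol-by-symbol to UXX XU XU UXX UXX XU UXX UXX XU UXX UXX UXX XU; joining the 13 pieces gives the next term.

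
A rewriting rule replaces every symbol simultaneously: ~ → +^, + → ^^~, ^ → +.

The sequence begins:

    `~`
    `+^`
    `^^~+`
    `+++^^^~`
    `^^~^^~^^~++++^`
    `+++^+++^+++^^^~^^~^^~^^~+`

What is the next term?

Replace each of the 25 characters of +++^+++^+++^^^~^^~^^~^^~+ in place — ^^~ ^^~ ^^~ + ^^~ ^^~ ^^~ + ^^~ ^^~ ^^~ + + + +^ + + +^ + + +^ + + +^ ^^~ — and concatenate.

^^~^^~^^~+^^~^^~^^~+^^~^^~^^~++++^+++^+++^+++^^^~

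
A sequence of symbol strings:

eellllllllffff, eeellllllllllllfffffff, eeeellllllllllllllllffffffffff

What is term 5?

Each string has the form e^{n} l^{4n} f^{3n-2}, where the shown terms are n = 2, 3, 4.
For term 5, n = 6, so the run lengths are 6, 24, 16.

eeeeeellllllllllllllllllllllllffffffffffffffff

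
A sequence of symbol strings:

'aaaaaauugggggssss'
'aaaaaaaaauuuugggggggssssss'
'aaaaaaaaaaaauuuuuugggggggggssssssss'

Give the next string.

Reading off run lengths: a runs 6, 9, 12; u runs 2, 4, 6; g runs 5, 7, 9; s runs 4, 6, 8 — each is linear in n, where the shown terms are n = 2, 3, 4.
At n = 5 the blocks have lengths 15, 8, 11, 10.

aaaaaaaaaaaaaaauuuuuuuugggggggggggssssssssss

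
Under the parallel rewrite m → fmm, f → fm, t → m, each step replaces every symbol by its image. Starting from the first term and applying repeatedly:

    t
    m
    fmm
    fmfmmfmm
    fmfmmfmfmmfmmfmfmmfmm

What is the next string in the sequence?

φ(fmfmmfmfmmfmmfmfmmfmm) expands symbol-by-symbol to fm fmm fm fmm fmm fm fmm fm fmm fmm fm fmm fmm fm fmm fm fmm fmm fm fmm fmm; joining the 21 pieces gives the next term.

fmfmmfmfmmfmmfmfmmfmfmmfmmfmfmmfmmfmfmmfmfmmfmmfmfmmfmm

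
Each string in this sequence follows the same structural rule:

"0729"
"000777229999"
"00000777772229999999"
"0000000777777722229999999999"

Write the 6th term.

00000000000777777777772222229999999999999999

Reading off run lengths: 0 runs 1, 3, 5, 7; 7 runs 1, 3, 5, 7; 2 runs 1, 2, 3, 4; 9 runs 1, 4, 7, 10 — each is linear in n (n = 1, 2, …).
For term 6, n = 6, so the run lengths are 11, 11, 6, 16.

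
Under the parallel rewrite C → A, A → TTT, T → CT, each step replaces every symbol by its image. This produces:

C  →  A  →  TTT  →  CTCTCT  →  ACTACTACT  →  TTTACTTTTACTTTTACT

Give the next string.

φ(TTTACTTTTACTTTTACT) expands symbol-by-symbol to CT CT CT TTT A CT CT CT CT TTT A CT CT CT CT TTT A CT; joining the 18 pieces gives the next term.

CTCTCTTTTACTCTCTCTTTTACTCTCTCTTTTACT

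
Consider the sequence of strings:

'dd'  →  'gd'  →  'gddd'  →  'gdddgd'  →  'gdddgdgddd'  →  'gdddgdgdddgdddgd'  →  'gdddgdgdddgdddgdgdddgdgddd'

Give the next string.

gdddgdgdddgdddgdgdddgdgdddgdddgdgdddgdddgd

This is a Fibonacci-style word recurrence s(k) = s(k−1)·s(k−2): e.g. gd·dd = gddd.
So term 8 is gdddgdgdddgdddgdgdddgdgddd·gdddgdgdddgdddgd.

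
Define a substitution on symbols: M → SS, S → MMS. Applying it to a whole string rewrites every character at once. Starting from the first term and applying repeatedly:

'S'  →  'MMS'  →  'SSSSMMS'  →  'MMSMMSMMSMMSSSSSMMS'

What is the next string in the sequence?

SSSSMMSSSSSMMSSSSSMMSSSSSMMSMMSMMSMMSMMSSSSSMMS

Replace each of the 19 characters of MMSMMSMMSMMSSSSSMMS in place — SS SS MMS SS SS MMS SS SS MMS SS SS MMS MMS MMS MMS MMS SS SS MMS — and concatenate.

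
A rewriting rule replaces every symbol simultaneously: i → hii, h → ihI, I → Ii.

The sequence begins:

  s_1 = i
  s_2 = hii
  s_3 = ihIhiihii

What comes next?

hiiihIIiihIhiihiiihIhiihii

Apply φ to ihIhiihii symbol by symbol: i→hii, h→ihI, I→Ii, h→ihI, i→hii, i→hii, h→ihI, i→hii, i→hii; joined: hii ihI Ii ihI hii hii ihI hii hii.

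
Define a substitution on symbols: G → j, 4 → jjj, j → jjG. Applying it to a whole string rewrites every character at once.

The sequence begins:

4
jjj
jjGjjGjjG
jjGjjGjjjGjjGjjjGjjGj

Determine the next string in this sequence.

Rewriting the 21 symbols of jjGjjGjjjGjjGjjjGjjGj one by one yields jjG jjG j jjG jjG j jjG jjG jjG j jjG jjG j jjG jjG jjG j jjG jjG j jjG; concatenated:

jjGjjGjjjGjjGjjjGjjGjjGjjjGjjGjjjGjjGjjGjjjGjjGjjjG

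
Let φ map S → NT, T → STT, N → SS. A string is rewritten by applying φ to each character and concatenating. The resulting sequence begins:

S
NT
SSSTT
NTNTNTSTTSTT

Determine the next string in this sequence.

SSSTTSSSTTSSSTTNTSTTSTTNTSTTSTT

Apply φ to NTNTNTSTTSTT symbol by symbol: N→SS, T→STT, N→SS, T→STT, N→SS, T→STT, S→NT, T→STT, T→STT, S→NT, T→STT, T→STT; joined: SS STT SS STT SS STT NT STT STT NT STT STT.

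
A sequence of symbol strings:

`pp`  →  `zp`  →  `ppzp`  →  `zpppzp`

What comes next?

ppzpzpppzp

From term 3 onward, concatenate the second-to-last term with the last: pp·zp = ppzp, zp·ppzp = zpppzp, …
The next term joins ppzp and zpppzp.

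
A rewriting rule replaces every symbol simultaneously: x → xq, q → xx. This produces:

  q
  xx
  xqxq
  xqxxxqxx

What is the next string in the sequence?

Apply φ to xqxxxqxx symbol by symbol: x→xq, q→xx, x→xq, x→xq, x→xq, q→xx, x→xq, x→xq; joined: xq xx xq xq xq xx xq xq.

xqxxxqxqxqxxxqxq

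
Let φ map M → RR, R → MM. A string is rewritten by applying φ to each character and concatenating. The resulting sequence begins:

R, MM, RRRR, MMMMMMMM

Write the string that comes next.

RRRRRRRRRRRRRRRR

Rewriting each symbol of MMMMMMMM: M→RR, M→RR, M→RR, M→RR, M→RR, M→RR, M→RR, M→RR, which concatenates to RR RR RR RR RR RR RR RR.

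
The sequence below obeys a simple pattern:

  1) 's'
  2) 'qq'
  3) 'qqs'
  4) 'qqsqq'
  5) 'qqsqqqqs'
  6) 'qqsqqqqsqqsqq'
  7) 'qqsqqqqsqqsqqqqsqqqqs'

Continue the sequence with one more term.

This is a Fibonacci-style word recurrence s(k) = s(k−1)·s(k−2): e.g. qq·s = qqs.
So term 8 is qqsqqqqsqqsqqqqsqqqqs·qqsqqqqsqqsqq.

qqsqqqqsqqsqqqqsqqqqsqqsqqqqsqqsqq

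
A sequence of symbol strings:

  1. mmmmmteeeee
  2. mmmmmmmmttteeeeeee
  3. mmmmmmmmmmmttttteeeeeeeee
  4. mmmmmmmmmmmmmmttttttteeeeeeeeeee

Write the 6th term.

Each string has the form m^{3n+2} t^{2n-1} e^{2n+3} (n = 1, 2, …).
At n = 6 the blocks have lengths 20, 11, 15.

mmmmmmmmmmmmmmmmmmmmttttttttttteeeeeeeeeeeeeee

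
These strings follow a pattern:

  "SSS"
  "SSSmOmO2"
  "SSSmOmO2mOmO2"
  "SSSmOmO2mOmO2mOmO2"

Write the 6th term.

SSSmOmO2mOmO2mOmO2mOmO2mOmO2

Every step adds mOmO2 to the end: s(k+1) = s(k)·mOmO2.
From SSSmOmO2mOmO2mOmO2, 2 further steps: SSSmOmO2mOmO2mOmO2 → SSSmOmO2mOmO2mOmO2mOmO2 → (answer).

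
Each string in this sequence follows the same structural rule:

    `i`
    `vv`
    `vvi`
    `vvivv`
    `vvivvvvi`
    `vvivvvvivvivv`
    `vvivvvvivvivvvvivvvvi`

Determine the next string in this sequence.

vvivvvvivvivvvvivvvvivvivvvvivvivv

Each term (from the third on) is the previous term followed by the one before it: term 3 = vv·i = vvi.
So term 8 is vvivvvvivvivvvvivvvvi·vvivvvvivvivv.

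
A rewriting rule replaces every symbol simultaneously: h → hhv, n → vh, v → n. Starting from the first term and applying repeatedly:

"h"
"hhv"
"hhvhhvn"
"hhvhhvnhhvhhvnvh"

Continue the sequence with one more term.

hhvhhvnhhvhhvnvhhhvhhvnhhvhhvnvhnhhv

Replace each of the 16 characters of hhvhhvnhhvhhvnvh in place — hhv hhv n hhv hhv n vh hhv hhv n hhv hhv n vh n hhv — and concatenate.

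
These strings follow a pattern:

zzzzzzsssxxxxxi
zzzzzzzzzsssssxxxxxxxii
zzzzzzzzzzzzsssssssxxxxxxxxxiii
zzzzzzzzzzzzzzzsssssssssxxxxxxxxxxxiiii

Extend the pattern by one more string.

Each string has the form z^{3n+3} s^{2n+1} x^{2n+3} i^{n} (n = 1, 2, …).
For the next term, n = 5, so the run lengths are 18, 11, 13, 5.

zzzzzzzzzzzzzzzzzzsssssssssssxxxxxxxxxxxxxiiiii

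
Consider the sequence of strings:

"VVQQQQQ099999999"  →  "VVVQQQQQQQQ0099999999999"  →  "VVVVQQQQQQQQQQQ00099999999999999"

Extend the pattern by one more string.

Term n consists of n V's, followed by 3n-1 Q's, followed by n-1 0's, followed by 3n+2 9's, where the shown terms are n = 2, 3, 4.
For the next term, n = 5, so the run lengths are 5, 14, 4, 17.

VVVVVQQQQQQQQQQQQQQ000099999999999999999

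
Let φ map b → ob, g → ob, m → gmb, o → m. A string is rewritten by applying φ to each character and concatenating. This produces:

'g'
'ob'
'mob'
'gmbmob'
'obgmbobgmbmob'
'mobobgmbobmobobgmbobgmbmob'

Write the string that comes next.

Rewriting the 26 symbols of mobobgmbobmobobgmbobgmbmob one by one yields gmb m ob m ob ob gmb ob m ob gmb m ob m ob ob gmb ob m ob ob gmb ob gmb m ob; concatenated:

gmbmobmobobgmbobmobgmbmobmobobgmbobmobobgmbobgmbmob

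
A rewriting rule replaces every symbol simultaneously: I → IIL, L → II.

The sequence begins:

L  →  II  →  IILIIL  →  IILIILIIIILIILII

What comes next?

IILIILIIIILIILIIIILIILIILIILIIIILIILIIIILIIL

Replace each of the 16 characters of IILIILIIIILIILII in place — IIL IIL II IIL IIL II IIL IIL IIL IIL II IIL IIL II IIL IIL — and concatenate.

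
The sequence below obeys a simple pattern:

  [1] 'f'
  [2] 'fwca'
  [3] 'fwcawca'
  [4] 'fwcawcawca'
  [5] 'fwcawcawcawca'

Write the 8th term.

fwcawcawcawcawcawcawca

Each term is the previous one with wca appended.
From fwcawcawcawca, 3 further steps: fwcawcawcawca → fwcawcawcawcawca → fwcawcawcawcawcawca → (answer).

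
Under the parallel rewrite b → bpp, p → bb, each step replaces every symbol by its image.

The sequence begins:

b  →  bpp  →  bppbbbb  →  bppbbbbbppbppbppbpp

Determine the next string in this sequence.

bppbbbbbppbppbppbppbppbbbbbppbbbbbppbbbbbppbbbb

φ(bppbbbbbppbppbppbpp) expands symbol-by-symbol to bpp bb bb bpp bpp bpp bpp bpp bb bb bpp bb bb bpp bb bb bpp bb bb; joining the 19 pieces gives the next term.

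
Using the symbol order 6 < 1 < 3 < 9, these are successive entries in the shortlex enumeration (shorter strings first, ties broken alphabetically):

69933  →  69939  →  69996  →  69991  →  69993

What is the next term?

69999

The successor of 69993 increments the rightmost position that isn't already 9 and resets every position after it to 6.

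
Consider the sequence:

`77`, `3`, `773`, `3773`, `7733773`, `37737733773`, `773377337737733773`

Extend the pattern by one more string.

Each term (from the third on) is the two preceding terms concatenated in order: term 3 = 77·3 = 773.
Continuing: 37737733773 · 773377337737733773 gives term 8.

37737733773773377337737733773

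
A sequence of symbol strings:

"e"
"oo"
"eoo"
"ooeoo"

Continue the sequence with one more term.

eooooeoo

From term 3 onward, concatenate the second-to-last term with the last: e·oo = eoo, oo·eoo = ooeoo, …
Continuing: eoo · ooeoo gives term 5.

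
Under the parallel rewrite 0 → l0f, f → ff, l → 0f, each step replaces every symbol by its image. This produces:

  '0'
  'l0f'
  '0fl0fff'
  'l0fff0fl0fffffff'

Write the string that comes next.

Rewriting the 16 symbols of l0fff0fl0fffffff one by one yields 0f l0f ff ff ff l0f ff 0f l0f ff ff ff ff ff ff ff; concatenated:

0fl0fffffffl0fff0fl0fffffffffffffff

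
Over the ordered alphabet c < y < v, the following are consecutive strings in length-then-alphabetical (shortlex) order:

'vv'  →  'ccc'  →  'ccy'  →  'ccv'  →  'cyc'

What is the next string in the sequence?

The successor of cyc increments the rightmost position that isn't already v and resets every position after it to c.

cyy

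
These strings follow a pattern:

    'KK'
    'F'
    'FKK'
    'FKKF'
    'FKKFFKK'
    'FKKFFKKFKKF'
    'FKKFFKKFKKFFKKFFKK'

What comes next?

FKKFFKKFKKFFKKFFKKFKKFFKKFKKF

Each term (from the third on) is the previous term followed by the one before it: term 3 = F·KK = FKK.
So term 8 is FKKFFKKFKKFFKKFFKK·FKKFFKKFKKF.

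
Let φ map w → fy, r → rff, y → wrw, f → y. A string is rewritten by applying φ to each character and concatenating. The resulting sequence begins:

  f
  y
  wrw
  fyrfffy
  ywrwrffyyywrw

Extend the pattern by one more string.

φ(ywrwrffyyywrw) expands symbol-by-symbol to wrw fy rff fy rff y y wrw wrw wrw fy rff fy; joining the 13 pieces gives the next term.

wrwfyrfffyrffyywrwwrwwrwfyrfffy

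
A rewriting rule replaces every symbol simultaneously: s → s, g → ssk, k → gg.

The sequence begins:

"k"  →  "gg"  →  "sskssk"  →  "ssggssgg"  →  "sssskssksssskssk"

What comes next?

Rewriting the 16 symbols of sssskssksssskssk one by one yields s s s s gg s s gg s s s s gg s s gg; concatenated:

ssssggssggssssggssgg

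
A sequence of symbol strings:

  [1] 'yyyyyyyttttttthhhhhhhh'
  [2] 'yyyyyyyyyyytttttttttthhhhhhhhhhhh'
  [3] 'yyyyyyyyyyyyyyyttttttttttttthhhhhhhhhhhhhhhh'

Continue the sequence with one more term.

yyyyyyyyyyyyyyyyyyytttttttttttttttthhhhhhhhhhhhhhhhhhhh

Each string has the form y^{4n-1} t^{3n+1} h^{4n}, where the shown terms are n = 2, 3, 4.
At n = 5 the blocks have lengths 19, 16, 20.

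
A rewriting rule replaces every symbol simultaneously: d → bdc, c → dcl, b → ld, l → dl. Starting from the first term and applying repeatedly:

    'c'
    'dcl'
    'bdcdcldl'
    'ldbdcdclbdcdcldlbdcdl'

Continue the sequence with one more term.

Applying the rule to each of the 21 symbols of ldbdcdclbdcdcldlbdcdl gives the pieces dl bdc ld bdc dcl bdc dcl dl ld bdc dcl bdc dcl dl bdc dl ld bdc dcl bdc dl, which concatenate to the answer.

dlbdcldbdcdclbdcdcldlldbdcdclbdcdcldlbdcdlldbdcdclbdcdl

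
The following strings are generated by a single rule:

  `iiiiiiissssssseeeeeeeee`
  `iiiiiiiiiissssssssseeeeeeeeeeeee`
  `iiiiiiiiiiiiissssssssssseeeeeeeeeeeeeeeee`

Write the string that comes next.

iiiiiiiiiiiiiiiissssssssssssseeeeeeeeeeeeeeeeeeeee

Each string has the form i^{3n+1} s^{2n+3} e^{4n+1}, where the shown terms are n = 2, 3, 4.
For the next term, n = 5, so the run lengths are 16, 13, 21.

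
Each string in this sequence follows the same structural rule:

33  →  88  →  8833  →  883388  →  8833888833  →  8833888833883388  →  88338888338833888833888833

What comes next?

From term 3 onward, concatenate the last term with the second-to-last: 88·33 = 8833, 8833·88 = 883388, …
Continuing: 88338888338833888833888833 · 8833888833883388 gives term 8.

883388883388338888338888338833888833883388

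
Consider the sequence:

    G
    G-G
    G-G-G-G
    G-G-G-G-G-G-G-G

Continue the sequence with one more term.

s(k+1) = s(k)·-·s(k) — each term doubles the last with '-' between the halves.
Doubling G-G-G-G-G-G-G-G with '-' between the halves:

G-G-G-G-G-G-G-G-G-G-G-G-G-G-G-G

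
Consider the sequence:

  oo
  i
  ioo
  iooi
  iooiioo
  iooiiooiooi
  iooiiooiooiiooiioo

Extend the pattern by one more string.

iooiiooiooiiooiiooiooiiooiooi

Each term (from the third on) is the previous term followed by the one before it: term 3 = i·oo = ioo.
Continuing: iooiiooiooiiooiioo · iooiiooiooi gives term 8.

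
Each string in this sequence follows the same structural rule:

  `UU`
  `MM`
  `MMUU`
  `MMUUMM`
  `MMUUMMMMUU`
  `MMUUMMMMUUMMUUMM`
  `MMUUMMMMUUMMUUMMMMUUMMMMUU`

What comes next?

This is a Fibonacci-style word recurrence s(k) = s(k−1)·s(k−2): e.g. MM·UU = MMUU.
Continuing: MMUUMMMMUUMMUUMMMMUUMMMMUU · MMUUMMMMUUMMUUMM gives term 8.

MMUUMMMMUUMMUUMMMMUUMMMMUUMMUUMMMMUUMMUUMM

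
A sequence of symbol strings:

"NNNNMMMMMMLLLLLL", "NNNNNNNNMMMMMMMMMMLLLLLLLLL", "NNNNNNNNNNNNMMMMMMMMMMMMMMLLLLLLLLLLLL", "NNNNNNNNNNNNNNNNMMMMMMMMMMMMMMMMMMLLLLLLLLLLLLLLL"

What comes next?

Reading off run lengths: N runs 4, 8, 12, 16; M runs 6, 10, 14, 18; L runs 6, 9, 12, 15 — each is linear in n (n = 1, 2, …).
For the next term, n = 5, so the run lengths are 20, 22, 18.

NNNNNNNNNNNNNNNNNNNNMMMMMMMMMMMMMMMMMMMMMMLLLLLLLLLLLLLLLLLL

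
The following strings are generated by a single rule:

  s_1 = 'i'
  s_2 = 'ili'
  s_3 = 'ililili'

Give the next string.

ililililililili

Every step duplicates the string with 'l' between the halves.
So the next term is two copies of ililili with 'l' between the halves.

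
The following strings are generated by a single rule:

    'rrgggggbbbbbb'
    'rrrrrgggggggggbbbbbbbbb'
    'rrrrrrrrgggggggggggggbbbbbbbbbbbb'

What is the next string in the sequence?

Reading off run lengths: r runs 2, 5, 8; g runs 5, 9, 13; b runs 6, 9, 12 — each is linear in n (n = 1, 2, …).
For the next term, n = 4, so the run lengths are 11, 17, 15.

rrrrrrrrrrrgggggggggggggggggbbbbbbbbbbbbbbb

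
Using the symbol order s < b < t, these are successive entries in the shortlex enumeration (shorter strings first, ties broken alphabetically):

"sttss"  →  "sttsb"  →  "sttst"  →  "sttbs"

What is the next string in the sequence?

sttbb

Treat sttbs as a base-3 numeral over the given alphabet and add one, carrying through any trailing t's.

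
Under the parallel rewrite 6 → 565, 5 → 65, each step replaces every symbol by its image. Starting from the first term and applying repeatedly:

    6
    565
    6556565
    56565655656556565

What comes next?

φ(56565655656556565) expands symbol-by-symbol to 65 565 65 565 65 565 65 65 565 65 565 65 65 565 65 565 65; joining the 17 pieces gives the next term.

65565655656556565655656556565655656556565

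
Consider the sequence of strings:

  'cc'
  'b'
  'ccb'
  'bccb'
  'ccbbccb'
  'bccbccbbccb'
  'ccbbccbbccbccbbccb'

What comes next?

bccbccbbccbccbbccbbccbccbbccb

Each term (from the third on) is the two preceding terms concatenated in order: term 3 = cc·b = ccb.
The next term joins bccbccbbccb and ccbbccbbccbccbbccb.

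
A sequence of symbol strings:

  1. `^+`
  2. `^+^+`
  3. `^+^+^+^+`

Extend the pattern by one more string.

^+^+^+^+^+^+^+^+

Every step duplicates the string.
One more doubling of ^+^+^+^+ gives the answer.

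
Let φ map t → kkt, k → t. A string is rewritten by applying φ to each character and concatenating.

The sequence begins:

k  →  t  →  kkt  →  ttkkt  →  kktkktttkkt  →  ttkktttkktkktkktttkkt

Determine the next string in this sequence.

Rewriting the 21 symbols of ttkktttkktkktkktttkkt one by one yields kkt kkt t t kkt kkt kkt t t kkt t t kkt t t kkt kkt kkt t t kkt; concatenated:

kktkktttkktkktkktttkktttkktttkktkktkktttkkt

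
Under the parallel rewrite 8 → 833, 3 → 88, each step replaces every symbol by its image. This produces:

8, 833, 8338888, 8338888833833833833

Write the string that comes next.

φ(8338888833833833833) expands symbol-by-symbol to 833 88 88 833 833 833 833 833 88 88 833 88 88 833 88 88 833 88 88; joining the 19 pieces gives the next term.

83388888338338338338338888833888883388888338888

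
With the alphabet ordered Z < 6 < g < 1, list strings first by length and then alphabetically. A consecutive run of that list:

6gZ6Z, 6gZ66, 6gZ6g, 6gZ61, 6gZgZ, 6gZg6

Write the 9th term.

Stepping forward 3 times from 6gZg6: 6gZg6 → 6gZgg → 6gZg1, then the target.

6gZ1Z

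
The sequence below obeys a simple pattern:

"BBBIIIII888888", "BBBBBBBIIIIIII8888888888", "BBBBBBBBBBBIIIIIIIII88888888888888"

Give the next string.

Each string has the form B^{4n-1} I^{2n+3} 8^{4n+2} (n = 1, 2, …).
At n = 4 the blocks have lengths 15, 11, 18.

BBBBBBBBBBBBBBBIIIIIIIIIII888888888888888888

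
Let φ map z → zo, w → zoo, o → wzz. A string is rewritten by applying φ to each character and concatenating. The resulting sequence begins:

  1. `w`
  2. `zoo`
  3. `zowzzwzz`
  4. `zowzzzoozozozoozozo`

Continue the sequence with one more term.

zowzzzoozozozowzzwzzzowzzzowzzzowzzwzzzowzzzowzz

φ(zowzzzoozozozoozozo) expands symbol-by-symbol to zo wzz zoo zo zo zo wzz wzz zo wzz zo wzz zo wzz wzz zo wzz zo wzz; joining the 19 pieces gives the next term.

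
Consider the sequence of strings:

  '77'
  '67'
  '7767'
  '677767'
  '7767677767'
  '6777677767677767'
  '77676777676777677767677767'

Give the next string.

677767776767776777676777676777677767677767

From term 3 onward, concatenate the second-to-last term with the last: 77·67 = 7767, 67·7767 = 677767, …
The next term joins 6777677767677767 and 77676777676777677767677767.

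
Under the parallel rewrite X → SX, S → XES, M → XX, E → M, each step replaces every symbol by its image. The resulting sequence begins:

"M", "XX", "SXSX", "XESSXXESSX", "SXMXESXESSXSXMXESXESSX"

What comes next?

XESSXXXSXMXESSXMXESXESSXXESSXXXSXMXESSXMXESXESSX

φ(SXMXESXESSXSXMXESXESSX) expands symbol-by-symbol to XES SX XX SX M XES SX M XES XES SX XES SX XX SX M XES SX M XES XES SX; joining the 22 pieces gives the next term.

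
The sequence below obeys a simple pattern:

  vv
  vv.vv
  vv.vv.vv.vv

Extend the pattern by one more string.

vv.vv.vv.vv.vv.vv.vv.vv

Each string is two copies of the previous one joined by '.'.
So the next term is two copies of vv.vv.vv.vv with '.' between the halves.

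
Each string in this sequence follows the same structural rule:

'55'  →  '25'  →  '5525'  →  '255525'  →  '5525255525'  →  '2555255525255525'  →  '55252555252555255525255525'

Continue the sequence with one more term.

Each term (from the third on) is the two preceding terms concatenated in order: term 3 = 55·25 = 5525.
The next term joins 2555255525255525 and 55252555252555255525255525.

255525552525552555252555252555255525255525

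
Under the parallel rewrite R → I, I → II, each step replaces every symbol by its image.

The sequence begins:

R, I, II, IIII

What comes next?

IIIIIIII

Expanding IIII: I→II, I→II, I→II, I→II. Concatenated: II II II II.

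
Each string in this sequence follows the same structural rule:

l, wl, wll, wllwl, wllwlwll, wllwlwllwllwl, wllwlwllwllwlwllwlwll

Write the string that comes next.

wllwlwllwllwlwllwlwllwllwlwllwllwl

This is a Fibonacci-style word recurrence s(k) = s(k−1)·s(k−2): e.g. wl·l = wll.
So term 8 is wllwlwllwllwlwllwlwll·wllwlwllwllwl.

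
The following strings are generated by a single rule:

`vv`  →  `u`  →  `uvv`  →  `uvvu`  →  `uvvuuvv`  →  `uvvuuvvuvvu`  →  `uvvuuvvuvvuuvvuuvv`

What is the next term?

This is a Fibonacci-style word recurrence s(k) = s(k−1)·s(k−2): e.g. u·vv = uvv.
The next term joins uvvuuvvuvvuuvvuuvv and uvvuuvvuvvu.

uvvuuvvuvvuuvvuuvvuvvuuvvuvvu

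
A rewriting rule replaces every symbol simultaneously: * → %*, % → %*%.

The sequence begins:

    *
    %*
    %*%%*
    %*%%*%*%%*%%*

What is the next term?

Rewriting the 13 symbols of %*%%*%*%%*%%* one by one yields %*% %* %*% %*% %* %*% %* %*% %*% %* %*% %*% %*; concatenated:

%*%%*%*%%*%%*%*%%*%*%%*%%*%*%%*%%*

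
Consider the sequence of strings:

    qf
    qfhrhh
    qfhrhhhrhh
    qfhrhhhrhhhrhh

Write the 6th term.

Every step adds hrhh to the end: s(k+1) = s(k)·hrhh.
From qfhrhhhrhhhrhh, 2 further steps: qfhrhhhrhhhrhh → qfhrhhhrhhhrhhhrhh → (answer).

qfhrhhhrhhhrhhhrhhhrhh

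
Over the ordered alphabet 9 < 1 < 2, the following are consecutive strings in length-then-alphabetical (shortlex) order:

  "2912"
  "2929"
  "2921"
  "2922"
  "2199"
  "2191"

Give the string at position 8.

Advancing 2 positions from 2191 through 2191 → 2192 reaches term 8.

2119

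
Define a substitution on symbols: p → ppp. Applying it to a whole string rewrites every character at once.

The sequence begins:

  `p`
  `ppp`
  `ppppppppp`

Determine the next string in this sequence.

ppppppppppppppppppppppppppp

Apply φ to ppppppppp symbol by symbol: p→ppp, p→ppp, p→ppp, p→ppp, p→ppp, p→ppp, p→ppp, p→ppp, p→ppp; joined: ppp ppp ppp ppp ppp ppp ppp ppp ppp.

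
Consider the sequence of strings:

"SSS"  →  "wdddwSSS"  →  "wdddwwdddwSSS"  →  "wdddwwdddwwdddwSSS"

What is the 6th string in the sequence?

wdddwwdddwwdddwwdddwwdddwSSS

Every step adds wdddw at the front: s(k+1) = wdddw·s(k).
From wdddwwdddwwdddwSSS, 2 further steps: wdddwwdddwwdddwSSS → wdddwwdddwwdddwwdddwSSS → (answer).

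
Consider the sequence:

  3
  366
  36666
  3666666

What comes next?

366666666

Every step adds 66 to the end: s(k+1) = s(k)·66.
One more step from 3666666 gives the answer.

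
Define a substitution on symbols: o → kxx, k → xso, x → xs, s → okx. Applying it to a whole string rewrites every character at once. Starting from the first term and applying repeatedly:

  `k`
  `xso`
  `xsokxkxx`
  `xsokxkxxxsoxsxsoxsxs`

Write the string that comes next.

φ(xsokxkxxxsoxsxsoxsxs) expands symbol-by-symbol to xs okx kxx xso xs xso xs xs xs okx kxx xs okx xs okx kxx xs okx xs okx; joining the 20 pieces gives the next term.

xsokxkxxxsoxsxsoxsxsxsokxkxxxsokxxsokxkxxxsokxxsokx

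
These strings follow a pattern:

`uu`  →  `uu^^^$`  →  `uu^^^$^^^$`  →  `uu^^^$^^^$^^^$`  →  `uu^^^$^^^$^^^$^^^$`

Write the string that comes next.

Each term is the previous one with ^^^$ appended.
Applying this once more to uu^^^$^^^$^^^$^^^$:

uu^^^$^^^$^^^$^^^$^^^$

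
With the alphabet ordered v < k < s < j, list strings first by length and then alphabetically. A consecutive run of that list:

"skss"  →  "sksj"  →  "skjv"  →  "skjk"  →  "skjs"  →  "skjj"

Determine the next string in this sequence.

Treat skjj as a base-4 numeral over the given alphabet and add one, carrying through any trailing j's.

ssvv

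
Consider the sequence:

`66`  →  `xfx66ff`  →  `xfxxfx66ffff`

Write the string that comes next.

s(k+1) = xfx·s(k)·ff, so each term gains xfx as a prefix and ff as a suffix.
Applying this once more to xfxxfx66ffff:

xfxxfxxfx66ffffff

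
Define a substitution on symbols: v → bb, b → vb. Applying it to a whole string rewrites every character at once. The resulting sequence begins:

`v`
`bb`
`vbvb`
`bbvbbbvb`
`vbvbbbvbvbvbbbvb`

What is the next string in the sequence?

bbvbbbvbvbvbbbvbbbvbbbvbvbvbbbvb

Applying the rule to each of the 16 symbols of vbvbbbvbvbvbbbvb gives the pieces bb vb bb vb vb vb bb vb bb vb bb vb vb vb bb vb, which concatenate to the answer.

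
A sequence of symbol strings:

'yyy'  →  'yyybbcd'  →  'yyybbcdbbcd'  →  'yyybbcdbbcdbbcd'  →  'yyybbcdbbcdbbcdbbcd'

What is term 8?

The strings grow by a fixed suffix bbcd each time.
From yyybbcdbbcdbbcdbbcd, 3 further steps: yyybbcdbbcdbbcdbbcd → yyybbcdbbcdbbcdbbcdbbcd → yyybbcdbbcdbbcdbbcdbbcdbbcd → (answer).

yyybbcdbbcdbbcdbbcdbbcdbbcdbbcd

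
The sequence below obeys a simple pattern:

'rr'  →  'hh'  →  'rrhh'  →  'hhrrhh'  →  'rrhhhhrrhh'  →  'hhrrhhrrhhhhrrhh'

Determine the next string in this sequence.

This is a Fibonacci-style word recurrence s(k) = s(k−2)·s(k−1): e.g. rr·hh = rrhh.
The next term joins rrhhhhrrhh and hhrrhhrrhhhhrrhh.

rrhhhhrrhhhhrrhhrrhhhhrrhh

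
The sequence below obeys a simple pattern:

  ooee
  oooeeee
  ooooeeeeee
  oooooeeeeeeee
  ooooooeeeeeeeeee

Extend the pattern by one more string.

oooooooeeeeeeeeeeee

Term n consists of n+1 o's, followed by 2n e's (n = 1, 2, …).
Setting n = 6 gives 7, 12 characters in each block.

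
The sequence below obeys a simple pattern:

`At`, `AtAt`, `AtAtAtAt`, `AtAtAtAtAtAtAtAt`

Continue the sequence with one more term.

AtAtAtAtAtAtAtAtAtAtAtAtAtAtAtAt

Every step duplicates the string.
So the next term is two copies of AtAtAtAtAtAtAtAt.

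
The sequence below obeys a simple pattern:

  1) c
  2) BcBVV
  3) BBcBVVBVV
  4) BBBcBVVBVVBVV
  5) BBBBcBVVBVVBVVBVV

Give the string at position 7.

s(k+1) = B·s(k)·BVV, so each term gains B as a prefix and BVV as a suffix.
From BBBBcBVVBVVBVVBVV, 2 further steps: BBBBcBVVBVVBVVBVV → BBBBBcBVVBVVBVVBVVBVV → (answer).

BBBBBBcBVVBVVBVVBVVBVVBVV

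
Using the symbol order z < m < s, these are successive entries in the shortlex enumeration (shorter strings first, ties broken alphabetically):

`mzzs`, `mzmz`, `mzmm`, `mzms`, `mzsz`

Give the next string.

Find the rightmost character of mzsz below s, bump it to the next letter, and reset everything to its right to z.

mzsm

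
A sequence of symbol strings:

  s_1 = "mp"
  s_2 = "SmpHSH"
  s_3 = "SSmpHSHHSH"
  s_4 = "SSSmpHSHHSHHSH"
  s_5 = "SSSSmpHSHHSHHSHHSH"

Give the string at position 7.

SSSSSSmpHSHHSHHSHHSHHSHHSH

s(k+1) = S·s(k)·HSH, so each term gains S as a prefix and HSH as a suffix.
From SSSSmpHSHHSHHSHHSH, 2 further steps: SSSSmpHSHHSHHSHHSH → SSSSSmpHSHHSHHSHHSHHSH → (answer).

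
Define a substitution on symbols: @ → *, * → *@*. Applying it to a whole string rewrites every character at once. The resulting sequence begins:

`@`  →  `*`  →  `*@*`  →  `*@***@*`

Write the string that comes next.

*@***@**@**@***@*

Apply φ to *@***@* symbol by symbol: *→*@*, @→*, *→*@*, *→*@*, *→*@*, @→*, *→*@*; joined: *@* * *@* *@* *@* * *@*.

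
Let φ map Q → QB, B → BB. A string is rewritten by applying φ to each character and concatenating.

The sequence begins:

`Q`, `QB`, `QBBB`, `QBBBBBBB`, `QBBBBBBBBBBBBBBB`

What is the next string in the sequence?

Rewriting the 16 symbols of QBBBBBBBBBBBBBBB one by one yields QB BB BB BB BB BB BB BB BB BB BB BB BB BB BB BB; concatenated:

QBBBBBBBBBBBBBBBBBBBBBBBBBBBBBBB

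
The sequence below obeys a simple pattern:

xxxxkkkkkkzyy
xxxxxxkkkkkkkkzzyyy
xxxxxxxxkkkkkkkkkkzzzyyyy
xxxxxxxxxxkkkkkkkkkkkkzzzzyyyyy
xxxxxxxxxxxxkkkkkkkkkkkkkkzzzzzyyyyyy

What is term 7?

Term n consists of 2n x's, followed by 2n+2 k's, followed by n-1 z's, followed by n y's, where the shown terms are n = 2, 3, 4, 5, 6.
Setting n = 8 gives 16, 18, 7, 8 characters in each block.

xxxxxxxxxxxxxxxxkkkkkkkkkkkkkkkkkkzzzzzzzyyyyyyyy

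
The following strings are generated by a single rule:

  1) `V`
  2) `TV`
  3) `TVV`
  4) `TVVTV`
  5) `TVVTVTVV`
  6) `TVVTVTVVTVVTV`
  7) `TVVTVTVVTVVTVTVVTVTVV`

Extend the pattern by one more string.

TVVTVTVVTVVTVTVVTVTVVTVVTVTVVTVVTV

Each term (from the third on) is the previous term followed by the one before it: term 3 = TV·V = TVV.
Continuing: TVVTVTVVTVVTVTVVTVTVV · TVVTVTVVTVVTV gives term 8.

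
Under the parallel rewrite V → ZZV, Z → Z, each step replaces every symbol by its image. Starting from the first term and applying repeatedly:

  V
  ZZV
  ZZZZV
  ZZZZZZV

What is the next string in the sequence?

ZZZZZZZZV

Apply φ to ZZZZZZV symbol by symbol: Z→Z, Z→Z, Z→Z, Z→Z, Z→Z, Z→Z, V→ZZV; joined: Z Z Z Z Z Z ZZV.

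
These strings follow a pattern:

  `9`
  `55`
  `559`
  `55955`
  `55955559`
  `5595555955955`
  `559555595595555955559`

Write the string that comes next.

5595555955955559555595595555955955

Each term (from the third on) is the previous term followed by the one before it: term 3 = 55·9 = 559.
Continuing: 559555595595555955559 · 5595555955955 gives term 8.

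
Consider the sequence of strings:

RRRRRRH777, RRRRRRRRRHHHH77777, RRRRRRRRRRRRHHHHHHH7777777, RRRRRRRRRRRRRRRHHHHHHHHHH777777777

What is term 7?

RRRRRRRRRRRRRRRRRRRRRRRRHHHHHHHHHHHHHHHHHHH777777777777777

Each string has the form R^{3n+3} H^{3n-2} 7^{2n+1} (n = 1, 2, …).
Setting n = 7 gives 24, 19, 15 characters in each block.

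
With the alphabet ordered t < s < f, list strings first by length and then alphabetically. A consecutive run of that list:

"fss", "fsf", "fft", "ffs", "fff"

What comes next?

fff is the last string of length 3, so the next is the first of length 4: t repeated 4 times.

tttt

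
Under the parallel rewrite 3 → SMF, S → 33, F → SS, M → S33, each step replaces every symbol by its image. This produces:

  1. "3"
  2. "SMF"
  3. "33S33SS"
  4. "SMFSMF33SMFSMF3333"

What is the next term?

Applying the rule to each of the 18 symbols of SMFSMF33SMFSMF3333 gives the pieces 33 S33 SS 33 S33 SS SMF SMF 33 S33 SS 33 S33 SS SMF SMF SMF SMF, which concatenate to the answer.

33S33SS33S33SSSMFSMF33S33SS33S33SSSMFSMFSMFSMF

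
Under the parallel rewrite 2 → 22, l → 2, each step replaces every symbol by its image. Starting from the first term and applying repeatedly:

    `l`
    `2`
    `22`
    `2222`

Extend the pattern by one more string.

Rewriting each symbol of 2222: 2→22, 2→22, 2→22, 2→22, which concatenates to 22 22 22 22.

22222222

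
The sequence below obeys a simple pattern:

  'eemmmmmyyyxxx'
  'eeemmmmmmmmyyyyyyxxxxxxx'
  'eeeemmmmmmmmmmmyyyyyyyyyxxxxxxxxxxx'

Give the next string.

Reading off run lengths: e runs 2, 3, 4; m runs 5, 8, 11; y runs 3, 6, 9; x runs 3, 7, 11 — each is linear in n (n = 1, 2, …).
For the next term, n = 4, so the run lengths are 5, 14, 12, 15.

eeeeemmmmmmmmmmmmmmyyyyyyyyyyyyxxxxxxxxxxxxxxx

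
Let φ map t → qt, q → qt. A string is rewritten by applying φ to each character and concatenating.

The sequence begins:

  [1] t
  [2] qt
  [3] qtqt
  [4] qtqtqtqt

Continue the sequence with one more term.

Expanding qtqtqtqt: q→qt, t→qt, q→qt, t→qt, q→qt, t→qt, q→qt, t→qt. Concatenated: qt qt qt qt qt qt qt qt.

qtqtqtqtqtqtqtqt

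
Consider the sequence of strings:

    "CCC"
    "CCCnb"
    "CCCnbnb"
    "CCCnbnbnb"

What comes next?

Each term is the previous one with nb appended.
So the next term is CCCnbnbnb·nb.

CCCnbnbnbnb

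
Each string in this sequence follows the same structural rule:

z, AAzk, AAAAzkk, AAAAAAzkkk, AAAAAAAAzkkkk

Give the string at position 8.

Each term wraps the previous one in AA on the left and k on the right.
From AAAAAAAAzkkkk, 3 further steps: AAAAAAAAzkkkk → AAAAAAAAAAzkkkkk → AAAAAAAAAAAAzkkkkkk → (answer).

AAAAAAAAAAAAAAzkkkkkkk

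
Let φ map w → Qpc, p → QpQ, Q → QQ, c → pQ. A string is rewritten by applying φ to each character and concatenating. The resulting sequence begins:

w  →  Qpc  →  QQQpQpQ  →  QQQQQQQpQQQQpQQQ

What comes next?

QQQQQQQQQQQQQQQpQQQQQQQQQQpQQQQQQQ

Replace each of the 16 characters of QQQQQQQpQQQQpQQQ in place — QQ QQ QQ QQ QQ QQ QQ QpQ QQ QQ QQ QQ QpQ QQ QQ QQ — and concatenate.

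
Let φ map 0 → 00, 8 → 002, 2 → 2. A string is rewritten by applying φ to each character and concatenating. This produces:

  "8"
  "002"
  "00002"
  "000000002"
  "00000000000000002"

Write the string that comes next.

000000000000000000000000000000002

Replace each of the 17 characters of 00000000000000002 in place — 00 00 00 00 00 00 00 00 00 00 00 00 00 00 00 00 2 — and concatenate.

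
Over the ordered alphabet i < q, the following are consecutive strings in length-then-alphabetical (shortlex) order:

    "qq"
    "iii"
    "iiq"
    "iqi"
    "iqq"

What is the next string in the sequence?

qii

The successor of iqq increments the rightmost position that isn't already q and resets every position after it to i.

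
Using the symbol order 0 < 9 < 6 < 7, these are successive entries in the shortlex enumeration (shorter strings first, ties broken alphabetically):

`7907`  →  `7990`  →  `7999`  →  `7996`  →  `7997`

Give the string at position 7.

7969

Continuing the enumeration 2 steps past 7997: 7997 → 7960 → (answer).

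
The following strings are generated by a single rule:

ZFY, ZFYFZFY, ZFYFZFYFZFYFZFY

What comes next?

Each string is two copies of the previous one joined by 'F'.
Doubling ZFYFZFYFZFYFZFY with 'F' between the halves:

ZFYFZFYFZFYFZFYFZFYFZFYFZFYFZFY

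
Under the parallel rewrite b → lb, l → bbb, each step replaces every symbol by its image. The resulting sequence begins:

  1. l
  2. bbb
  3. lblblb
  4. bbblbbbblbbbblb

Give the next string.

lblblbbbblblblblbbbblblblblbbbblb

φ(bbblbbbblbbbblb) expands symbol-by-symbol to lb lb lb bbb lb lb lb lb bbb lb lb lb lb bbb lb; joining the 15 pieces gives the next term.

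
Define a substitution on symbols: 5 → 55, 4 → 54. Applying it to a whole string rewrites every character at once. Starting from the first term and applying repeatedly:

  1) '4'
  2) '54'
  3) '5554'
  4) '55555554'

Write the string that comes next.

Expanding 55555554: 5→55, 5→55, 5→55, 5→55, 5→55, 5→55, 5→55, 4→54. Concatenated: 55 55 55 55 55 55 55 54.

5555555555555554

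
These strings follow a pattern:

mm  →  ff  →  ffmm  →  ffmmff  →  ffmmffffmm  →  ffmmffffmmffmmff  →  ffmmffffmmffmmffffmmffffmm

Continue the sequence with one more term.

Each term (from the third on) is the previous term followed by the one before it: term 3 = ff·mm = ffmm.
So term 8 is ffmmffffmmffmmffffmmffffmm·ffmmffffmmffmmff.

ffmmffffmmffmmffffmmffffmmffmmffffmmffmmff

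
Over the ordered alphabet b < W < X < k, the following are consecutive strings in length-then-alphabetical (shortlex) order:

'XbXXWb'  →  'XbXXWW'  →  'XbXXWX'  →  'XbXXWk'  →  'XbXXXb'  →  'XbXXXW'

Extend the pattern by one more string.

The successor of XbXXXW increments the rightmost position that isn't already k and resets every position after it to b.

XbXXXX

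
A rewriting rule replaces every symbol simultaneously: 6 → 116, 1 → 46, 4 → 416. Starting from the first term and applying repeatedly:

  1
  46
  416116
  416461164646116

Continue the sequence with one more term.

φ(416461164646116) expands symbol-by-symbol to 416 46 116 416 116 46 46 116 416 116 416 116 46 46 116; joining the 15 pieces gives the next term.

4164611641611646461164161164161164646116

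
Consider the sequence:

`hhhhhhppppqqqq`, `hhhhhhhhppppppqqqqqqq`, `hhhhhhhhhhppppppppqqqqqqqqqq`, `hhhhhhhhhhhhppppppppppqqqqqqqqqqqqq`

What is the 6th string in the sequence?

hhhhhhhhhhhhhhhhppppppppppppppqqqqqqqqqqqqqqqqqqq

Each string has the form h^{2n+2} p^{2n} q^{3n-2}, where the shown terms are n = 2, 3, 4, 5.
For term 6, n = 7, so the run lengths are 16, 14, 19.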